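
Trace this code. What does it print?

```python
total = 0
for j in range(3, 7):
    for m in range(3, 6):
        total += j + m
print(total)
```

j=3,m=3: total = 0+6 = 6
j=3,m=4: total = 6+7 = 13
j=3,m=5: total = 13+8 = 21
j=4,m=3: total = 21+7 = 28
j=4,m=4: total = 28+8 = 36
j=4,m=5: total = 36+9 = 45
j=5,m=3: total = 45+8 = 53
j=5,m=4: total = 53+9 = 62
j=5,m=5: total = 62+10 = 72
j=6,m=3: total = 72+9 = 81
j=6,m=4: total = 81+10 = 91
j=6,m=5: total = 91+11 = 102

102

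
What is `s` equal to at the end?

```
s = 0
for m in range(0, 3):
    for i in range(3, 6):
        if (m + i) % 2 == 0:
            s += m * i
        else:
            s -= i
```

m=0,i=3: odd sum, s = 0-3 = -3
m=0,i=4: even sum, s = (-3)+0 = -3
m=0,i=5: odd sum, s = (-3)-5 = -8
m=1,i=3: even sum, s = (-8)+3 = -5
m=1,i=4: odd sum, s = (-5)-4 = -9
m=1,i=5: even sum, s = (-9)+5 = -4
m=2,i=3: odd sum, s = (-4)-3 = -7
m=2,i=4: even sum, s = (-7)+8 = 1
m=2,i=5: odd sum, s = 1-5 = -4

-4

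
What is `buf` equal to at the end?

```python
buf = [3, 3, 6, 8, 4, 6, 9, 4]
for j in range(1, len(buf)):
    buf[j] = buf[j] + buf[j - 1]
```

[3, 6, 12, 20, 24, 30, 39, 43]

j=1: buf[1] = 3+3 = 6 → [3, 6, 6, 8, 4, 6, 9, 4]
j=2: buf[2] = 6+6 = 12 → [3, 6, 12, 8, 4, 6, 9, 4]
j=3: buf[3] = 8+12 = 20 → [3, 6, 12, 20, 4, 6, 9, 4]
j=4: buf[4] = 4+20 = 24 → [3, 6, 12, 20, 24, 6, 9, 4]
j=5: buf[5] = 6+24 = 30 → [3, 6, 12, 20, 24, 30, 9, 4]
j=6: buf[6] = 9+30 = 39 → [3, 6, 12, 20, 24, 30, 39, 4]
j=7: buf[7] = 4+39 = 43 → [3, 6, 12, 20, 24, 30, 39, 43]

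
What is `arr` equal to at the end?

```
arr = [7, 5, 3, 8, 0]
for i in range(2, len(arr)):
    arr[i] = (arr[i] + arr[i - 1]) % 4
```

[7, 5, 0, 0, 0]

i=2: arr[2] = (3+5)%4 = 0 → [7, 5, 0, 8, 0]
i=3: arr[3] = (8+0)%4 = 0 → [7, 5, 0, 0, 0]
i=4: arr[4] = (0+0)%4 = 0 → [7, 5, 0, 0, 0]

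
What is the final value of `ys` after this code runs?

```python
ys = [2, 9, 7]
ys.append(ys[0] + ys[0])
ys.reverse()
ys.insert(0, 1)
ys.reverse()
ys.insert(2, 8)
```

append ys[0]+ys[0] = 2+2 = 4 → [2, 9, 7, 4]
reverse → [4, 7, 9, 2]
insert 1 at 0 → [1, 4, 7, 9, 2]
reverse → [2, 9, 7, 4, 1]
insert 8 at 2 → [2, 9, 8, 7, 4, 1]

[2, 9, 8, 7, 4, 1]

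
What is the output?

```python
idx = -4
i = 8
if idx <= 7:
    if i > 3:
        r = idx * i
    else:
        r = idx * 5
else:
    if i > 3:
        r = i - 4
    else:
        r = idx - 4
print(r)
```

-32

idx=-4, i=8
idx <= 7 is True; i > 3 is True
→ r = idx * i = -32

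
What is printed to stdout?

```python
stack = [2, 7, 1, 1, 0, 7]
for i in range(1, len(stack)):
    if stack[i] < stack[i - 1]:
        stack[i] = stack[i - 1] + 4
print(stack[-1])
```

i=1: 7>=2, unchanged → [2, 7, 1, 1, 0, 7]
i=2: 1<7, stack[2] = 7+4 = 11 → [2, 7, 11, 1, 0, 7]
i=3: 1<11, stack[3] = 11+4 = 15 → [2, 7, 11, 15, 0, 7]
i=4: 0<15, stack[4] = 15+4 = 19 → [2, 7, 11, 15, 19, 7]
i=5: 7<19, stack[5] = 19+4 = 23 → [2, 7, 11, 15, 19, 23]

23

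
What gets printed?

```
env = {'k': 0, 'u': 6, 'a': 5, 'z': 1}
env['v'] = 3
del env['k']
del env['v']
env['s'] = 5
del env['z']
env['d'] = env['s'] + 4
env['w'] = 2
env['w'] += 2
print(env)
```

{'u': 6, 'a': 5, 's': 5, 'd': 9, 'w': 4}

env['v'] = 3 → {'k': 0, 'u': 6, 'a': 5, 'z': 1, 'v': 3}
del 'k' → {'u': 6, 'a': 5, 'z': 1, 'v': 3}
del 'v' → {'u': 6, 'a': 5, 'z': 1}
env['s'] = 5 → {'u': 6, 'a': 5, 'z': 1, 's': 5}
del 'z' → {'u': 6, 'a': 5, 's': 5}
env['d'] = env['s']+4 = 9 → {'u': 6, 'a': 5, 's': 5, 'd': 9}
env['w'] = 2 → {'u': 6, 'a': 5, 's': 5, 'd': 9, 'w': 2}
env['w'] = 2+2 = 4 → {'u': 6, 'a': 5, 's': 5, 'd': 9, 'w': 4}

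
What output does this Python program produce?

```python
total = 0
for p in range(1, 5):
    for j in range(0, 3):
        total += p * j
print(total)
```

30

p=1,j=0: total = 0+0 = 0
p=1,j=1: total = 0+1 = 1
p=1,j=2: total = 1+2 = 3
p=2,j=0: total = 3+0 = 3
p=2,j=1: total = 3+2 = 5
p=2,j=2: total = 5+4 = 9
p=3,j=0: total = 9+0 = 9
p=3,j=1: total = 9+3 = 12
p=3,j=2: total = 12+6 = 18
p=4,j=0: total = 18+0 = 18
p=4,j=1: total = 18+4 = 22
p=4,j=2: total = 22+8 = 30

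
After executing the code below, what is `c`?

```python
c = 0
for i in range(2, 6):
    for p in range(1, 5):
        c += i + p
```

96

i=2,p=1: c = 0+3 = 3
i=2,p=2: c = 3+4 = 7
i=2,p=3: c = 7+5 = 12
i=2,p=4: c = 12+6 = 18
i=3,p=1: c = 18+4 = 22
i=3,p=2: c = 22+5 = 27
i=3,p=3: c = 27+6 = 33
i=3,p=4: c = 33+7 = 40
i=4,p=1: c = 40+5 = 45
i=4,p=2: c = 45+6 = 51
i=4,p=3: c = 51+7 = 58
i=4,p=4: c = 58+8 = 66
i=5,p=1: c = 66+6 = 72
i=5,p=2: c = 72+7 = 79
i=5,p=3: c = 79+8 = 87
i=5,p=4: c = 87+9 = 96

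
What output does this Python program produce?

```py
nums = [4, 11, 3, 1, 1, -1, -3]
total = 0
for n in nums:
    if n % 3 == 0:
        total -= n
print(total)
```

n=4: not %3==0
n=11: not %3==0
n=3: %3==0, total = 0-3 = -3
n=1: not %3==0
n=1: not %3==0
n=-1: not %3==0
n=-3: %3==0, total = (-3)-(-3) = 0

0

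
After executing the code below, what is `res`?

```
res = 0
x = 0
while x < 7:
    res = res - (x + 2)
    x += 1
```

-35

x=0: res = 0-2 = -2
x=1: res = (-2)-3 = -5
x=2: res = (-5)-4 = -9
x=3: res = (-9)-5 = -14
x=4: res = (-14)-6 = -20
x=5: res = (-20)-7 = -27
x=6: res = (-27)-8 = -35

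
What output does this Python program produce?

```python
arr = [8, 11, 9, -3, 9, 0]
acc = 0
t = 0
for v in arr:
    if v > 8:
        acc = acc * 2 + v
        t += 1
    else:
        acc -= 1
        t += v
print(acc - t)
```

v=8: not >8, acc = 0-1 = -1; t=8
v=11: >8, acc = (-1)*2+11 = 9; t=9
v=9: >8, acc = 9*2+9 = 27; t=10
v=-3: not >8, acc = 27-1 = 26; t=7
v=9: >8, acc = 26*2+9 = 61; t=8
v=0: not >8, acc = 61-1 = 60; t=8
acc-t = 60-8 = 52

52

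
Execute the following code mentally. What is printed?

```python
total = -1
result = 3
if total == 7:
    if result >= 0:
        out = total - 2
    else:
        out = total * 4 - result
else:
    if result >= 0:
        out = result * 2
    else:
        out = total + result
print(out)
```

total=-1, result=3
total == 7 is False; result >= 0 is True
→ out = result * 2 = 6

6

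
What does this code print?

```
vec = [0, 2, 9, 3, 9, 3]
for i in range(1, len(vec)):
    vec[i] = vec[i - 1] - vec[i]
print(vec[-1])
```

i=1: vec[1] = 0-2 = -2 → [0, -2, 9, 3, 9, 3]
i=2: vec[2] = (-2)-9 = -11 → [0, -2, -11, 3, 9, 3]
i=3: vec[3] = (-11)-3 = -14 → [0, -2, -11, -14, 9, 3]
i=4: vec[4] = (-14)-9 = -23 → [0, -2, -11, -14, -23, 3]
i=5: vec[5] = (-23)-3 = -26 → [0, -2, -11, -14, -23, -26]

-26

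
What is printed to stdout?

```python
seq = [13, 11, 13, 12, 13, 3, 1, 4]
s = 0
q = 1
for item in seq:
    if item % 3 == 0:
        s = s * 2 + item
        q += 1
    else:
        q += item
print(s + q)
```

item=13: not %3==0; q=14
item=11: not %3==0; q=25
item=13: not %3==0; q=38
item=12: %3==0, s = 0*2+12 = 12; q=39
item=13: not %3==0; q=52
item=3: %3==0, s = 12*2+3 = 27; q=53
item=1: not %3==0; q=54
item=4: not %3==0; q=58
s+q = 27+58 = 85

85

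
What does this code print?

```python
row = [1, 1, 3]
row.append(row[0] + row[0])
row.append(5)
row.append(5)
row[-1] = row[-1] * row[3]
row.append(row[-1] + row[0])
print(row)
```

[1, 1, 3, 2, 5, 10, 11]

append row[0]+row[0] = 1+1 = 2 → [1, 1, 3, 2]
append 5 → [1, 1, 3, 2, 5]
append 5 → [1, 1, 3, 2, 5, 5]
row[-1] = row[-1]*row[3] = 5*2 = 10 → [1, 1, 3, 2, 5, 10]
append row[-1]+row[0] = 10+1 = 11 → [1, 1, 3, 2, 5, 10, 11]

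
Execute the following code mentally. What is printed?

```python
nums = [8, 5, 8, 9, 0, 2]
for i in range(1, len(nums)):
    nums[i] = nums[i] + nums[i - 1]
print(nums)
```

i=1: nums[1] = 5+8 = 13 → [8, 13, 8, 9, 0, 2]
i=2: nums[2] = 8+13 = 21 → [8, 13, 21, 9, 0, 2]
i=3: nums[3] = 9+21 = 30 → [8, 13, 21, 30, 0, 2]
i=4: nums[4] = 0+30 = 30 → [8, 13, 21, 30, 30, 2]
i=5: nums[5] = 2+30 = 32 → [8, 13, 21, 30, 30, 32]

[8, 13, 21, 30, 30, 32]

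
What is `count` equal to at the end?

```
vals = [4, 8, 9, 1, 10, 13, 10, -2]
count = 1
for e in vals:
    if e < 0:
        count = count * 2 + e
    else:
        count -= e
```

e=4: not <0, count = 1-4 = -3
e=8: not <0, count = (-3)-8 = -11
e=9: not <0, count = (-11)-9 = -20
e=1: not <0, count = (-20)-1 = -21
e=10: not <0, count = (-21)-10 = -31
e=13: not <0, count = (-31)-13 = -44
e=10: not <0, count = (-44)-10 = -54
e=-2: <0, count = (-54)*2+(-2) = -110

-110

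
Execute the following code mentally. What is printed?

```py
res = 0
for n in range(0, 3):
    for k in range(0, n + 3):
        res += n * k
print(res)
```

26

n=0,k=0: res = 0+0 = 0
n=0,k=1: res = 0+0 = 0
n=0,k=2: res = 0+0 = 0
n=1,k=0: res = 0+0 = 0
n=1,k=1: res = 0+1 = 1
n=1,k=2: res = 1+2 = 3
n=1,k=3: res = 3+3 = 6
n=2,k=0: res = 6+0 = 6
n=2,k=1: res = 6+2 = 8
n=2,k=2: res = 8+4 = 12
n=2,k=3: res = 12+6 = 18
n=2,k=4: res = 18+8 = 26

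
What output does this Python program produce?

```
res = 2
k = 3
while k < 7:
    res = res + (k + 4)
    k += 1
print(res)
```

k=3: res = 2+7 = 9
k=4: res = 9+8 = 17
k=5: res = 17+9 = 26
k=6: res = 26+10 = 36

36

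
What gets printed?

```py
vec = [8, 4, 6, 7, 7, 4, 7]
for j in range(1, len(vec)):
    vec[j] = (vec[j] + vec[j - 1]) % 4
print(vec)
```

[8, 0, 2, 1, 0, 0, 3]

j=1: vec[1] = (4+8)%4 = 0 → [8, 0, 6, 7, 7, 4, 7]
j=2: vec[2] = (6+0)%4 = 2 → [8, 0, 2, 7, 7, 4, 7]
j=3: vec[3] = (7+2)%4 = 1 → [8, 0, 2, 1, 7, 4, 7]
j=4: vec[4] = (7+1)%4 = 0 → [8, 0, 2, 1, 0, 4, 7]
j=5: vec[5] = (4+0)%4 = 0 → [8, 0, 2, 1, 0, 0, 7]
j=6: vec[6] = (7+0)%4 = 3 → [8, 0, 2, 1, 0, 0, 3]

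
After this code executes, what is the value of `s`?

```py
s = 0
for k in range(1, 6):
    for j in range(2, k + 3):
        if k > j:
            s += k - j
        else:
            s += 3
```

k=1,j=2: not 1>2, s = 0+3 = 3
k=1,j=3: not 1>3, s = 3+3 = 6
k=2,j=2: not 2>2, s = 6+3 = 9
k=2,j=3: not 2>3, s = 9+3 = 12
k=2,j=4: not 2>4, s = 12+3 = 15
k=3,j=2: 3>2, s = 15+1 = 16
k=3,j=3: not 3>3, s = 16+3 = 19
k=3,j=4: not 3>4, s = 19+3 = 22
k=3,j=5: not 3>5, s = 22+3 = 25
k=4,j=2: 4>2, s = 25+2 = 27
k=4,j=3: 4>3, s = 27+1 = 28
k=4,j=4: not 4>4, s = 28+3 = 31
k=4,j=5: not 4>5, s = 31+3 = 34
k=4,j=6: not 4>6, s = 34+3 = 37
k=5,j=2: 5>2, s = 37+3 = 40
k=5,j=3: 5>3, s = 40+2 = 42
k=5,j=4: 5>4, s = 42+1 = 43
k=5,j=5: not 5>5, s = 43+3 = 46
k=5,j=6: not 5>6, s = 46+3 = 49
k=5,j=7: not 5>7, s = 49+3 = 52

52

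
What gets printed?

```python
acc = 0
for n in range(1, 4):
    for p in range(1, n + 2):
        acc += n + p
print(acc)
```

39

n=1,p=1: acc = 0+2 = 2
n=1,p=2: acc = 2+3 = 5
n=2,p=1: acc = 5+3 = 8
n=2,p=2: acc = 8+4 = 12
n=2,p=3: acc = 12+5 = 17
n=3,p=1: acc = 17+4 = 21
n=3,p=2: acc = 21+5 = 26
n=3,p=3: acc = 26+6 = 32
n=3,p=4: acc = 32+7 = 39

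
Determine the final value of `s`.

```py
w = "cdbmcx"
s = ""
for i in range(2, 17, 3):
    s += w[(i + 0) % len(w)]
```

'bxbxb'

i=2: add w[2]='b' → 'b'
i=5: add w[5]='x' → 'bx'
i=8: add w[2]='b' → 'bxb'
i=11: add w[5]='x' → 'bxbx'
i=14: add w[2]='b' → 'bxbxb'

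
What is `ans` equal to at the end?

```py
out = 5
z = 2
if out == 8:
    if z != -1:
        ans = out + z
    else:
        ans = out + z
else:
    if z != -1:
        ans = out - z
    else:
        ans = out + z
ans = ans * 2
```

6

out=5, z=2
out == 8 is False; z != -1 is True
→ ans = out - z = 3
ans = 3*2 = 6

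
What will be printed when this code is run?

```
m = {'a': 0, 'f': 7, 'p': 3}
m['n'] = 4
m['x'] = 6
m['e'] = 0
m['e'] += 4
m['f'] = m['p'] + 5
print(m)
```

{'a': 0, 'f': 8, 'p': 3, 'n': 4, 'x': 6, 'e': 4}

m['n'] = 4 → {'a': 0, 'f': 7, 'p': 3, 'n': 4}
m['x'] = 6 → {'a': 0, 'f': 7, 'p': 3, 'n': 4, 'x': 6}
m['e'] = 0 → {'a': 0, 'f': 7, 'p': 3, 'n': 4, 'x': 6, 'e': 0}
m['e'] = 0+4 = 4 → {'a': 0, 'f': 7, 'p': 3, 'n': 4, 'x': 6, 'e': 4}
m['f'] = m['p']+5 = 8 → {'a': 0, 'f': 8, 'p': 3, 'n': 4, 'x': 6, 'e': 4}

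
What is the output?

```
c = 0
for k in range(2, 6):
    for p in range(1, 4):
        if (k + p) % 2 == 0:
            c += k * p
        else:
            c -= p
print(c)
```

k=2,p=1: odd sum, c = 0-1 = -1
k=2,p=2: even sum, c = (-1)+4 = 3
k=2,p=3: odd sum, c = 3-3 = 0
k=3,p=1: even sum, c = 0+3 = 3
k=3,p=2: odd sum, c = 3-2 = 1
k=3,p=3: even sum, c = 1+9 = 10
k=4,p=1: odd sum, c = 10-1 = 9
k=4,p=2: even sum, c = 9+8 = 17
k=4,p=3: odd sum, c = 17-3 = 14
k=5,p=1: even sum, c = 14+5 = 19
k=5,p=2: odd sum, c = 19-2 = 17
k=5,p=3: even sum, c = 17+15 = 32

32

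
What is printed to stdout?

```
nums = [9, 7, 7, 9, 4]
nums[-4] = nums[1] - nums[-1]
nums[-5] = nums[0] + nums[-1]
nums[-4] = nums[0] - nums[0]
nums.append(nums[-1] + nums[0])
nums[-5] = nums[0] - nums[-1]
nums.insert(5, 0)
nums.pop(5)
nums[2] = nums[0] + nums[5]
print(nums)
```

nums[-4] = nums[1]-nums[-1] = 7-4 = 3 → [9, 3, 7, 9, 4]
nums[-5] = nums[0]+nums[-1] = 9+4 = 13 → [13, 3, 7, 9, 4]
nums[-4] = nums[0]-nums[0] = 13-13 = 0 → [13, 0, 7, 9, 4]
append nums[-1]+nums[0] = 4+13 = 17 → [13, 0, 7, 9, 4, 17]
nums[-5] = nums[0]-nums[-1] = 13-17 = -4 → [13, -4, 7, 9, 4, 17]
insert 0 at 5 → [13, -4, 7, 9, 4, 0, 17]
pop(5) removes 0 → [13, -4, 7, 9, 4, 17]
nums[2] = nums[0]+nums[5] = 13+17 = 30 → [13, -4, 30, 9, 4, 17]

[13, -4, 30, 9, 4, 17]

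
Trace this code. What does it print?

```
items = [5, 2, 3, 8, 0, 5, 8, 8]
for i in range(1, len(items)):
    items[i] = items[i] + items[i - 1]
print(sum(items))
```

i=1: items[1] = 2+5 = 7 → [5, 7, 3, 8, 0, 5, 8, 8]
i=2: items[2] = 3+7 = 10 → [5, 7, 10, 8, 0, 5, 8, 8]
i=3: items[3] = 8+10 = 18 → [5, 7, 10, 18, 0, 5, 8, 8]
i=4: items[4] = 0+18 = 18 → [5, 7, 10, 18, 18, 5, 8, 8]
i=5: items[5] = 5+18 = 23 → [5, 7, 10, 18, 18, 23, 8, 8]
i=6: items[6] = 8+23 = 31 → [5, 7, 10, 18, 18, 23, 31, 8]
i=7: items[7] = 8+31 = 39 → [5, 7, 10, 18, 18, 23, 31, 39]
sum = 151

151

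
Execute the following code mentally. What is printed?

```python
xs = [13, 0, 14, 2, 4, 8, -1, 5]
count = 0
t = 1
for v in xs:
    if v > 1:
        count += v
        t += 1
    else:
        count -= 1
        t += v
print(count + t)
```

v=13: >1, count = 0+13 = 13; t=2
v=0: not >1, count = 13-1 = 12; t=2
v=14: >1, count = 12+14 = 26; t=3
v=2: >1, count = 26+2 = 28; t=4
v=4: >1, count = 28+4 = 32; t=5
v=8: >1, count = 32+8 = 40; t=6
v=-1: not >1, count = 40-1 = 39; t=5
v=5: >1, count = 39+5 = 44; t=6
count+t = 44+6 = 50

50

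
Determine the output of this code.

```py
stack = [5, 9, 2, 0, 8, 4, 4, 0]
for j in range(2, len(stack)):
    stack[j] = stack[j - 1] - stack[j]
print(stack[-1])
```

-9

j=2: stack[2] = 9-2 = 7 → [5, 9, 7, 0, 8, 4, 4, 0]
j=3: stack[3] = 7-0 = 7 → [5, 9, 7, 7, 8, 4, 4, 0]
j=4: stack[4] = 7-8 = -1 → [5, 9, 7, 7, -1, 4, 4, 0]
j=5: stack[5] = (-1)-4 = -5 → [5, 9, 7, 7, -1, -5, 4, 0]
j=6: stack[6] = (-5)-4 = -9 → [5, 9, 7, 7, -1, -5, -9, 0]
j=7: stack[7] = (-9)-0 = -9 → [5, 9, 7, 7, -1, -5, -9, -9]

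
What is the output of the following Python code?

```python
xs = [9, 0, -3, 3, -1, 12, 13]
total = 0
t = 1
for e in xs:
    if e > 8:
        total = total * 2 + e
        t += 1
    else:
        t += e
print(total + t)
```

76

e=9: >8, total = 0*2+9 = 9; t=2
e=0: not >8; t=2
e=-3: not >8; t=-1
e=3: not >8; t=2
e=-1: not >8; t=1
e=12: >8, total = 9*2+12 = 30; t=2
e=13: >8, total = 30*2+13 = 73; t=3
total+t = 73+3 = 76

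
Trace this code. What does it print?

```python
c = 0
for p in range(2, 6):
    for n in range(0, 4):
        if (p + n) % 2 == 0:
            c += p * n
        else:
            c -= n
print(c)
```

p=2,n=0: even sum, c = 0+0 = 0
p=2,n=1: odd sum, c = 0-1 = -1
p=2,n=2: even sum, c = (-1)+4 = 3
p=2,n=3: odd sum, c = 3-3 = 0
p=3,n=0: odd sum, c = 0-0 = 0
p=3,n=1: even sum, c = 0+3 = 3
p=3,n=2: odd sum, c = 3-2 = 1
p=3,n=3: even sum, c = 1+9 = 10
p=4,n=0: even sum, c = 10+0 = 10
p=4,n=1: odd sum, c = 10-1 = 9
p=4,n=2: even sum, c = 9+8 = 17
p=4,n=3: odd sum, c = 17-3 = 14
p=5,n=0: odd sum, c = 14-0 = 14
p=5,n=1: even sum, c = 14+5 = 19
p=5,n=2: odd sum, c = 19-2 = 17
p=5,n=3: even sum, c = 17+15 = 32

32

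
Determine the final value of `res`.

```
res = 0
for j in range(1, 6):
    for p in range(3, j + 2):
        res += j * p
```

165

j=2,p=3: res = 0+6 = 6
j=3,p=3: res = 6+9 = 15
j=3,p=4: res = 15+12 = 27
j=4,p=3: res = 27+12 = 39
j=4,p=4: res = 39+16 = 55
j=4,p=5: res = 55+20 = 75
j=5,p=3: res = 75+15 = 90
j=5,p=4: res = 90+20 = 110
j=5,p=5: res = 110+25 = 135
j=5,p=6: res = 135+30 = 165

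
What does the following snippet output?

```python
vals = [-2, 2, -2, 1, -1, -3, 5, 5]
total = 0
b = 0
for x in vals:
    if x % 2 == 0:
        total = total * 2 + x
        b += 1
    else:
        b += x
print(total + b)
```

x=-2: even, total = 0*2+(-2) = -2; b=1
x=2: even, total = (-2)*2+2 = -2; b=2
x=-2: even, total = (-2)*2+(-2) = -6; b=3
x=1: not even; b=4
x=-1: not even; b=3
x=-3: not even; b=0
x=5: not even; b=5
x=5: not even; b=10
total+b = (-6)+10 = 4

4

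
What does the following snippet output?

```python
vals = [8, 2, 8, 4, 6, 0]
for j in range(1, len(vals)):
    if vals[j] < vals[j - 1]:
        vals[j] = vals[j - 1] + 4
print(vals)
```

j=1: 2<8, vals[1] = 8+4 = 12 → [8, 12, 8, 4, 6, 0]
j=2: 8<12, vals[2] = 12+4 = 16 → [8, 12, 16, 4, 6, 0]
j=3: 4<16, vals[3] = 16+4 = 20 → [8, 12, 16, 20, 6, 0]
j=4: 6<20, vals[4] = 20+4 = 24 → [8, 12, 16, 20, 24, 0]
j=5: 0<24, vals[5] = 24+4 = 28 → [8, 12, 16, 20, 24, 28]

[8, 12, 16, 20, 24, 28]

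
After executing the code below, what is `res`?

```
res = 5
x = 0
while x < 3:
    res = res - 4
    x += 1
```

-7

x=0: res = 5-4 = 1
x=1: res = 1-4 = -3
x=2: res = (-3)-4 = -7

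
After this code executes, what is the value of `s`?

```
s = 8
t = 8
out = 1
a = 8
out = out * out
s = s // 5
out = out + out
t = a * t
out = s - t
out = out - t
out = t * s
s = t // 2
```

32

out = 1*1 = 1
s = 8//5 = 1
out = 1+1 = 2
t = 8*8 = 64
out = 1-64 = -63
out = (-63)-64 = -127
out = 64*1 = 64
s = 64//2 = 32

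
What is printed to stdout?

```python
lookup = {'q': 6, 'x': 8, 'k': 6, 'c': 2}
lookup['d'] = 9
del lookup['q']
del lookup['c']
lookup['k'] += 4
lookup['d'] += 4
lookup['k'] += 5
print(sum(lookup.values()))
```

36

lookup['d'] = 9 → {'q': 6, 'x': 8, 'k': 6, 'c': 2, 'd': 9}
del 'q' → {'x': 8, 'k': 6, 'c': 2, 'd': 9}
del 'c' → {'x': 8, 'k': 6, 'd': 9}
lookup['k'] = 6+4 = 10 → {'x': 8, 'k': 10, 'd': 9}
lookup['d'] = 9+4 = 13 → {'x': 8, 'k': 10, 'd': 13}
lookup['k'] = 10+5 = 15 → {'x': 8, 'k': 15, 'd': 13}
sum of values = 36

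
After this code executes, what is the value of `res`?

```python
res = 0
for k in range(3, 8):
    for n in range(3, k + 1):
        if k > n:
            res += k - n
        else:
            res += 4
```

40

k=3,n=3: not 3>3, res = 0+4 = 4
k=4,n=3: 4>3, res = 4+1 = 5
k=4,n=4: not 4>4, res = 5+4 = 9
k=5,n=3: 5>3, res = 9+2 = 11
k=5,n=4: 5>4, res = 11+1 = 12
k=5,n=5: not 5>5, res = 12+4 = 16
k=6,n=3: 6>3, res = 16+3 = 19
k=6,n=4: 6>4, res = 19+2 = 21
k=6,n=5: 6>5, res = 21+1 = 22
k=6,n=6: not 6>6, res = 22+4 = 26
k=7,n=3: 7>3, res = 26+4 = 30
k=7,n=4: 7>4, res = 30+3 = 33
k=7,n=5: 7>5, res = 33+2 = 35
k=7,n=6: 7>6, res = 35+1 = 36
k=7,n=7: not 7>7, res = 36+4 = 40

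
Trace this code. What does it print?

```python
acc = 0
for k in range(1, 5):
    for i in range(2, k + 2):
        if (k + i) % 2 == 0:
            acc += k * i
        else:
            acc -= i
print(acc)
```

18

k=1,i=2: odd sum, acc = 0-2 = -2
k=2,i=2: even sum, acc = (-2)+4 = 2
k=2,i=3: odd sum, acc = 2-3 = -1
k=3,i=2: odd sum, acc = (-1)-2 = -3
k=3,i=3: even sum, acc = (-3)+9 = 6
k=3,i=4: odd sum, acc = 6-4 = 2
k=4,i=2: even sum, acc = 2+8 = 10
k=4,i=3: odd sum, acc = 10-3 = 7
k=4,i=4: even sum, acc = 7+16 = 23
k=4,i=5: odd sum, acc = 23-5 = 18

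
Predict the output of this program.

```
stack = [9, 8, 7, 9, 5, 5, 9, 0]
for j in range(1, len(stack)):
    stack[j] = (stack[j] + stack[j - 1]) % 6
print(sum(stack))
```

j=1: stack[1] = (8+9)%6 = 5 → [9, 5, 7, 9, 5, 5, 9, 0]
j=2: stack[2] = (7+5)%6 = 0 → [9, 5, 0, 9, 5, 5, 9, 0]
j=3: stack[3] = (9+0)%6 = 3 → [9, 5, 0, 3, 5, 5, 9, 0]
j=4: stack[4] = (5+3)%6 = 2 → [9, 5, 0, 3, 2, 5, 9, 0]
j=5: stack[5] = (5+2)%6 = 1 → [9, 5, 0, 3, 2, 1, 9, 0]
j=6: stack[6] = (9+1)%6 = 4 → [9, 5, 0, 3, 2, 1, 4, 0]
j=7: stack[7] = (0+4)%6 = 4 → [9, 5, 0, 3, 2, 1, 4, 4]
sum = 28

28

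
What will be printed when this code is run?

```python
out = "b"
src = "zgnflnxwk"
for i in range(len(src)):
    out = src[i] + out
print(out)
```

i=0: prepend 'z' → 'zb'
i=1: prepend 'g' → 'gzb'
i=2: prepend 'n' → 'ngzb'
i=3: prepend 'f' → 'fngzb'
i=4: prepend 'l' → 'lfngzb'
i=5: prepend 'n' → 'nlfngzb'
i=6: prepend 'x' → 'xnlfngzb'
i=7: prepend 'w' → 'wxnlfngzb'
i=8: prepend 'k' → 'kwxnlfngzb'

kwxnlfngzb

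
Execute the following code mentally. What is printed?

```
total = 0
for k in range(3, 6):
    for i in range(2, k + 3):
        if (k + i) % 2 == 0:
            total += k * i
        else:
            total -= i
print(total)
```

k=3,i=2: odd sum, total = 0-2 = -2
k=3,i=3: even sum, total = (-2)+9 = 7
k=3,i=4: odd sum, total = 7-4 = 3
k=3,i=5: even sum, total = 3+15 = 18
k=4,i=2: even sum, total = 18+8 = 26
k=4,i=3: odd sum, total = 26-3 = 23
k=4,i=4: even sum, total = 23+16 = 39
k=4,i=5: odd sum, total = 39-5 = 34
k=4,i=6: even sum, total = 34+24 = 58
k=5,i=2: odd sum, total = 58-2 = 56
k=5,i=3: even sum, total = 56+15 = 71
k=5,i=4: odd sum, total = 71-4 = 67
k=5,i=5: even sum, total = 67+25 = 92
k=5,i=6: odd sum, total = 92-6 = 86
k=5,i=7: even sum, total = 86+35 = 121

121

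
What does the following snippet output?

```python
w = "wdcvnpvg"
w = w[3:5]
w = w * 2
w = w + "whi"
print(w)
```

vnvnwhi

slice [3:5] → 'vn'
repeat ×2 → 'vnvn'
+ 'whi' → 'vnvnwhi'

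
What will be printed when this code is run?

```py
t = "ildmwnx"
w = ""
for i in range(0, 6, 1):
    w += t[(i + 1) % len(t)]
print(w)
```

ldmwnx

i=0: add t[1]='l' → 'l'
i=1: add t[2]='d' → 'ld'
i=2: add t[3]='m' → 'ldm'
i=3: add t[4]='w' → 'ldmw'
i=4: add t[5]='n' → 'ldmwn'
i=5: add t[6]='x' → 'ldmwnx'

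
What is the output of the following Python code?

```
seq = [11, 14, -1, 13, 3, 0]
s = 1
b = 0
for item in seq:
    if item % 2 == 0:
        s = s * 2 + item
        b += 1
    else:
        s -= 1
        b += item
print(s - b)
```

-6

item=11: not even, s = 1-1 = 0; b=11
item=14: even, s = 0*2+14 = 14; b=12
item=-1: not even, s = 14-1 = 13; b=11
item=13: not even, s = 13-1 = 12; b=24
item=3: not even, s = 12-1 = 11; b=27
item=0: even, s = 11*2+0 = 22; b=28
s-b = 22-28 = -6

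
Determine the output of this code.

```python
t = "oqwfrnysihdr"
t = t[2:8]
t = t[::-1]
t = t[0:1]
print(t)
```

s

slice [2:8] → 'wfrnys'
reverse → 'synrfw'
slice [0:1] → 's'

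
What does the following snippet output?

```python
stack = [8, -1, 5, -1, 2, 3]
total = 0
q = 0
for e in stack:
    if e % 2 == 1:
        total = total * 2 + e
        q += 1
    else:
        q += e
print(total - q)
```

-1

e=8: not odd; q=8
e=-1: odd, total = 0*2+(-1) = -1; q=9
e=5: odd, total = (-1)*2+5 = 3; q=10
e=-1: odd, total = 3*2+(-1) = 5; q=11
e=2: not odd; q=13
e=3: odd, total = 5*2+3 = 13; q=14
total-q = 13-14 = -1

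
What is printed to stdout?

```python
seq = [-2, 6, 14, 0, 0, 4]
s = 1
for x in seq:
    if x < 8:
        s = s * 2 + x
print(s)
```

x=-2: <8, s = 1*2+(-2) = 0
x=6: <8, s = 0*2+6 = 6
x=14: not <8
x=0: <8, s = 6*2+0 = 12
x=0: <8, s = 12*2+0 = 24
x=4: <8, s = 24*2+4 = 52

52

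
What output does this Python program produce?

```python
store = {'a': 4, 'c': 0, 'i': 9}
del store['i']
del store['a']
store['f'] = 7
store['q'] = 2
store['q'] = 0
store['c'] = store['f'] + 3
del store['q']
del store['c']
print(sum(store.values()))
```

7

del 'i' → {'a': 4, 'c': 0}
del 'a' → {'c': 0}
store['f'] = 7 → {'c': 0, 'f': 7}
store['q'] = 2 → {'c': 0, 'f': 7, 'q': 2}
store['q'] = 0 → {'c': 0, 'f': 7, 'q': 0}
store['c'] = store['f']+3 = 10 → {'c': 10, 'f': 7, 'q': 0}
del 'q' → {'c': 10, 'f': 7}
del 'c' → {'f': 7}
sum of values = 7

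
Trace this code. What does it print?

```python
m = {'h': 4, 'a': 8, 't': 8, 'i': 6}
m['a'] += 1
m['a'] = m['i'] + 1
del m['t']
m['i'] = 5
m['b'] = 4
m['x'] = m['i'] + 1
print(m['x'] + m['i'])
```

11

m['a'] = 8+1 = 9 → {'h': 4, 'a': 9, 't': 8, 'i': 6}
m['a'] = m['i']+1 = 7 → {'h': 4, 'a': 7, 't': 8, 'i': 6}
del 't' → {'h': 4, 'a': 7, 'i': 6}
m['i'] = 5 → {'h': 4, 'a': 7, 'i': 5}
m['b'] = 4 → {'h': 4, 'a': 7, 'i': 5, 'b': 4}
m['x'] = m['i']+1 = 6 → {'h': 4, 'a': 7, 'i': 5, 'b': 4, 'x': 6}
m['x']+m['i'] = 6+5 = 11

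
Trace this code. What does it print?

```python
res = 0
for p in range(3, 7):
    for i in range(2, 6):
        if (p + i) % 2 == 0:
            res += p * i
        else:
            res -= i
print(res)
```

p=3,i=2: odd sum, res = 0-2 = -2
p=3,i=3: even sum, res = (-2)+9 = 7
p=3,i=4: odd sum, res = 7-4 = 3
p=3,i=5: even sum, res = 3+15 = 18
p=4,i=2: even sum, res = 18+8 = 26
p=4,i=3: odd sum, res = 26-3 = 23
p=4,i=4: even sum, res = 23+16 = 39
p=4,i=5: odd sum, res = 39-5 = 34
p=5,i=2: odd sum, res = 34-2 = 32
p=5,i=3: even sum, res = 32+15 = 47
p=5,i=4: odd sum, res = 47-4 = 43
p=5,i=5: even sum, res = 43+25 = 68
p=6,i=2: even sum, res = 68+12 = 80
p=6,i=3: odd sum, res = 80-3 = 77
p=6,i=4: even sum, res = 77+24 = 101
p=6,i=5: odd sum, res = 101-5 = 96

96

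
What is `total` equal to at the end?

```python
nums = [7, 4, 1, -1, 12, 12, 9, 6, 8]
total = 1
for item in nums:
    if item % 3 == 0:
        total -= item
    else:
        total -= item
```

-57

item=7: not %3==0, total = 1-7 = -6
item=4: not %3==0, total = (-6)-4 = -10
item=1: not %3==0, total = (-10)-1 = -11
item=-1: not %3==0, total = (-11)-(-1) = -10
item=12: %3==0, total = (-10)-12 = -22
item=12: %3==0, total = (-22)-12 = -34
item=9: %3==0, total = (-34)-9 = -43
item=6: %3==0, total = (-43)-6 = -49
item=8: not %3==0, total = (-49)-8 = -57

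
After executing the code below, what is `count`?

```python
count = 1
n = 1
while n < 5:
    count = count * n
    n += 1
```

n=1: count = 1*1 = 1
n=2: count = 1*2 = 2
n=3: count = 2*3 = 6
n=4: count = 6*4 = 24

24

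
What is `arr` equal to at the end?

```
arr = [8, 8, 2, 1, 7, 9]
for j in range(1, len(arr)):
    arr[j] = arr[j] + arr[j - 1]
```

[8, 16, 18, 19, 26, 35]

j=1: arr[1] = 8+8 = 16 → [8, 16, 2, 1, 7, 9]
j=2: arr[2] = 2+16 = 18 → [8, 16, 18, 1, 7, 9]
j=3: arr[3] = 1+18 = 19 → [8, 16, 18, 19, 7, 9]
j=4: arr[4] = 7+19 = 26 → [8, 16, 18, 19, 26, 9]
j=5: arr[5] = 9+26 = 35 → [8, 16, 18, 19, 26, 35]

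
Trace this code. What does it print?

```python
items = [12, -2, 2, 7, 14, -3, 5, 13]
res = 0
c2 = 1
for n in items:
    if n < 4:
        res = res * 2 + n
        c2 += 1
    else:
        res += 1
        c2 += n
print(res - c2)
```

-48

n=12: not <4, res = 0+1 = 1; c2=13
n=-2: <4, res = 1*2+(-2) = 0; c2=14
n=2: <4, res = 0*2+2 = 2; c2=15
n=7: not <4, res = 2+1 = 3; c2=22
n=14: not <4, res = 3+1 = 4; c2=36
n=-3: <4, res = 4*2+(-3) = 5; c2=37
n=5: not <4, res = 5+1 = 6; c2=42
n=13: not <4, res = 6+1 = 7; c2=55
res-c2 = 7-55 = -48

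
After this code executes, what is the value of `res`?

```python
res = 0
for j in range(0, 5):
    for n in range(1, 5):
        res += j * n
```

100

j=0,n=1: res = 0+0 = 0
j=0,n=2: res = 0+0 = 0
j=0,n=3: res = 0+0 = 0
j=0,n=4: res = 0+0 = 0
j=1,n=1: res = 0+1 = 1
j=1,n=2: res = 1+2 = 3
j=1,n=3: res = 3+3 = 6
j=1,n=4: res = 6+4 = 10
j=2,n=1: res = 10+2 = 12
j=2,n=2: res = 12+4 = 16
j=2,n=3: res = 16+6 = 22
j=2,n=4: res = 22+8 = 30
j=3,n=1: res = 30+3 = 33
j=3,n=2: res = 33+6 = 39
j=3,n=3: res = 39+9 = 48
j=3,n=4: res = 48+12 = 60
j=4,n=1: res = 60+4 = 64
j=4,n=2: res = 64+8 = 72
j=4,n=3: res = 72+12 = 84
j=4,n=4: res = 84+16 = 100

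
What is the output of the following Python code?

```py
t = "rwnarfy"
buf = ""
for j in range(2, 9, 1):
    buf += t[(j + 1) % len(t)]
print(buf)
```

arfyrwn

j=2: add t[3]='a' → 'a'
j=3: add t[4]='r' → 'ar'
j=4: add t[5]='f' → 'arf'
j=5: add t[6]='y' → 'arfy'
j=6: add t[0]='r' → 'arfyr'
j=7: add t[1]='w' → 'arfyrw'
j=8: add t[2]='n' → 'arfyrwn'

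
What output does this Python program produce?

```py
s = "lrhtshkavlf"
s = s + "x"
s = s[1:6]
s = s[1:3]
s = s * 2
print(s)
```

htht

+ 'x' → 'lrhtshkavlfx'
slice [1:6] → 'rhtsh'
slice [1:3] → 'ht'
repeat ×2 → 'htht'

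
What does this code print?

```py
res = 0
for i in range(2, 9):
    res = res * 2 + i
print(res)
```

i=2: res = 0*2+2 = 2
i=3: res = 2*2+3 = 7
i=4: res = 7*2+4 = 18
i=5: res = 18*2+5 = 41
i=6: res = 41*2+6 = 88
i=7: res = 88*2+7 = 183
i=8: res = 183*2+8 = 374

374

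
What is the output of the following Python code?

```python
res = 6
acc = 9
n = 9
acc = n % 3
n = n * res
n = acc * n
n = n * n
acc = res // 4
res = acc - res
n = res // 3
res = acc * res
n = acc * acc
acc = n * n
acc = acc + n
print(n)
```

acc = 9%3 = 0
n = 9*6 = 54
n = 0*54 = 0
n = 0*0 = 0
acc = 6//4 = 1
res = 1-6 = -5
n = (-5)//3 = -2
res = 1*(-5) = -5
n = 1*1 = 1
acc = 1*1 = 1
acc = 1+1 = 2

1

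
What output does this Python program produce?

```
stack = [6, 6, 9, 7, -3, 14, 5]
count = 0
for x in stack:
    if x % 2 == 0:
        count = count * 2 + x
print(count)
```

50

x=6: even, count = 0*2+6 = 6
x=6: even, count = 6*2+6 = 18
x=9: not even
x=7: not even
x=-3: not even
x=14: even, count = 18*2+14 = 50
x=5: not even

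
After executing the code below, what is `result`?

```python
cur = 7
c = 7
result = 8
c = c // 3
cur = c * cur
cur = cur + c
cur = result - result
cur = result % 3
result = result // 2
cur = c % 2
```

4

c = 7//3 = 2
cur = 2*7 = 14
cur = 14+2 = 16
cur = 8-8 = 0
cur = 8%3 = 2
result = 8//2 = 4
cur = 2%2 = 0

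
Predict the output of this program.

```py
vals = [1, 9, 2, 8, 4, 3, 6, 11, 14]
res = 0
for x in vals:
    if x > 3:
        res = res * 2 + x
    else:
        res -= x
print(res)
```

x=1: not >3, res = 0-1 = -1
x=9: >3, res = (-1)*2+9 = 7
x=2: not >3, res = 7-2 = 5
x=8: >3, res = 5*2+8 = 18
x=4: >3, res = 18*2+4 = 40
x=3: not >3, res = 40-3 = 37
x=6: >3, res = 37*2+6 = 80
x=11: >3, res = 80*2+11 = 171
x=14: >3, res = 171*2+14 = 356

356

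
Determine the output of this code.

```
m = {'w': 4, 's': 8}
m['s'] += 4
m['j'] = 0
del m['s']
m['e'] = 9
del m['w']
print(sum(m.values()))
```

9

m['s'] = 8+4 = 12 → {'w': 4, 's': 12}
m['j'] = 0 → {'w': 4, 's': 12, 'j': 0}
del 's' → {'w': 4, 'j': 0}
m['e'] = 9 → {'w': 4, 'j': 0, 'e': 9}
del 'w' → {'j': 0, 'e': 9}
sum of values = 9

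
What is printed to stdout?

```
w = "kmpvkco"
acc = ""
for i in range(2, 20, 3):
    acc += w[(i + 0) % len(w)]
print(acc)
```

i=2: add w[2]='p' → 'p'
i=5: add w[5]='c' → 'pc'
i=8: add w[1]='m' → 'pcm'
i=11: add w[4]='k' → 'pcmk'
i=14: add w[0]='k' → 'pcmkk'
i=17: add w[3]='v' → 'pcmkkv'

pcmkkv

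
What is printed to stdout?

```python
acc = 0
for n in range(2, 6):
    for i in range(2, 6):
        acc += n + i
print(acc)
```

112

n=2,i=2: acc = 0+4 = 4
n=2,i=3: acc = 4+5 = 9
n=2,i=4: acc = 9+6 = 15
n=2,i=5: acc = 15+7 = 22
n=3,i=2: acc = 22+5 = 27
n=3,i=3: acc = 27+6 = 33
n=3,i=4: acc = 33+7 = 40
n=3,i=5: acc = 40+8 = 48
n=4,i=2: acc = 48+6 = 54
n=4,i=3: acc = 54+7 = 61
n=4,i=4: acc = 61+8 = 69
n=4,i=5: acc = 69+9 = 78
n=5,i=2: acc = 78+7 = 85
n=5,i=3: acc = 85+8 = 93
n=5,i=4: acc = 93+9 = 102
n=5,i=5: acc = 102+10 = 112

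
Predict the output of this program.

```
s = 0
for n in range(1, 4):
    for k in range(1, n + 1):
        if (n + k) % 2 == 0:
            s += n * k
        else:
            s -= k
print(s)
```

14

n=1,k=1: even sum, s = 0+1 = 1
n=2,k=1: odd sum, s = 1-1 = 0
n=2,k=2: even sum, s = 0+4 = 4
n=3,k=1: even sum, s = 4+3 = 7
n=3,k=2: odd sum, s = 7-2 = 5
n=3,k=3: even sum, s = 5+9 = 14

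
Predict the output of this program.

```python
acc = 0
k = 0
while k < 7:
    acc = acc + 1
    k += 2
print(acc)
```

k=0: acc = 0+1 = 1
k=2: acc = 1+1 = 2
k=4: acc = 2+1 = 3
k=6: acc = 3+1 = 4

4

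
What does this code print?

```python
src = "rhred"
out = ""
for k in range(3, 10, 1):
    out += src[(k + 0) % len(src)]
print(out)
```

edrhred

k=3: add src[3]='e' → 'e'
k=4: add src[4]='d' → 'ed'
k=5: add src[0]='r' → 'edr'
k=6: add src[1]='h' → 'edrh'
k=7: add src[2]='r' → 'edrhr'
k=8: add src[3]='e' → 'edrhre'
k=9: add src[4]='d' → 'edrhred'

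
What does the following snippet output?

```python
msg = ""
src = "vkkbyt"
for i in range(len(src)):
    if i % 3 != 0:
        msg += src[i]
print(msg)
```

i=0: skip
i=1: add 'k' → 'k'
i=2: add 'k' → 'kk'
i=3: skip
i=4: add 'y' → 'kky'
i=5: add 't' → 'kkyt'

kkyt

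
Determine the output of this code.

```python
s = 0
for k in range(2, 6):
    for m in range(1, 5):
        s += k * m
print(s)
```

k=2,m=1: s = 0+2 = 2
k=2,m=2: s = 2+4 = 6
k=2,m=3: s = 6+6 = 12
k=2,m=4: s = 12+8 = 20
k=3,m=1: s = 20+3 = 23
k=3,m=2: s = 23+6 = 29
k=3,m=3: s = 29+9 = 38
k=3,m=4: s = 38+12 = 50
k=4,m=1: s = 50+4 = 54
k=4,m=2: s = 54+8 = 62
k=4,m=3: s = 62+12 = 74
k=4,m=4: s = 74+16 = 90
k=5,m=1: s = 90+5 = 95
k=5,m=2: s = 95+10 = 105
k=5,m=3: s = 105+15 = 120
k=5,m=4: s = 120+20 = 140

140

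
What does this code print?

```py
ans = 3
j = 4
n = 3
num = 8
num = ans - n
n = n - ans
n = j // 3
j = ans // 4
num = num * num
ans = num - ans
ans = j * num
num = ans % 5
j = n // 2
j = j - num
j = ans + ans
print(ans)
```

0

num = 3-3 = 0
n = 3-3 = 0
n = 4//3 = 1
j = 3//4 = 0
num = 0*0 = 0
ans = 0-3 = -3
ans = 0*0 = 0
num = 0%5 = 0
j = 1//2 = 0
j = 0-0 = 0
j = 0+0 = 0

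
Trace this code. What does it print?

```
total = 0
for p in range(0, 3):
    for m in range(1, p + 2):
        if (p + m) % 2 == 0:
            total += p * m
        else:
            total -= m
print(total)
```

-2

p=0,m=1: odd sum, total = 0-1 = -1
p=1,m=1: even sum, total = (-1)+1 = 0
p=1,m=2: odd sum, total = 0-2 = -2
p=2,m=1: odd sum, total = (-2)-1 = -3
p=2,m=2: even sum, total = (-3)+4 = 1
p=2,m=3: odd sum, total = 1-3 = -2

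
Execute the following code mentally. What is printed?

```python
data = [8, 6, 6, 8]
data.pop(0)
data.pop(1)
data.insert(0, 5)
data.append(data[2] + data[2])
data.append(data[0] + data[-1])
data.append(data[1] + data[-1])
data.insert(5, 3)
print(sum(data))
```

pop(0) removes 8 → [6, 6, 8]
pop(1) removes 6 → [6, 8]
insert 5 at 0 → [5, 6, 8]
append data[2]+data[2] = 8+8 = 16 → [5, 6, 8, 16]
append data[0]+data[-1] = 5+16 = 21 → [5, 6, 8, 16, 21]
append data[1]+data[-1] = 6+21 = 27 → [5, 6, 8, 16, 21, 27]
insert 3 at 5 → [5, 6, 8, 16, 21, 3, 27]
sum = 86

86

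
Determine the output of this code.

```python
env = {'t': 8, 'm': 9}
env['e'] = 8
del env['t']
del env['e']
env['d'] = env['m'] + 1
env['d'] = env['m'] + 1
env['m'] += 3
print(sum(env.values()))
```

env['e'] = 8 → {'t': 8, 'm': 9, 'e': 8}
del 't' → {'m': 9, 'e': 8}
del 'e' → {'m': 9}
env['d'] = env['m']+1 = 10 → {'m': 9, 'd': 10}
env['d'] = env['m']+1 = 10 → {'m': 9, 'd': 10}
env['m'] = 9+3 = 12 → {'m': 12, 'd': 10}
sum of values = 22

22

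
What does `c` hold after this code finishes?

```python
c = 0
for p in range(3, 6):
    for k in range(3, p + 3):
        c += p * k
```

233

p=3,k=3: c = 0+9 = 9
p=3,k=4: c = 9+12 = 21
p=3,k=5: c = 21+15 = 36
p=4,k=3: c = 36+12 = 48
p=4,k=4: c = 48+16 = 64
p=4,k=5: c = 64+20 = 84
p=4,k=6: c = 84+24 = 108
p=5,k=3: c = 108+15 = 123
p=5,k=4: c = 123+20 = 143
p=5,k=5: c = 143+25 = 168
p=5,k=6: c = 168+30 = 198
p=5,k=7: c = 198+35 = 233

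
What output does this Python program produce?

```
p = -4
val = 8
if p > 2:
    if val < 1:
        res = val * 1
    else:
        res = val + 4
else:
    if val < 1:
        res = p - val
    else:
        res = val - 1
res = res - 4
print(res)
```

3

p=-4, val=8
p > 2 is False; val < 1 is False
→ res = val - 1 = 7
res = 7-4 = 3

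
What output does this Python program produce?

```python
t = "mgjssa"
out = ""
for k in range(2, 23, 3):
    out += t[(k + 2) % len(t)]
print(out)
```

sgsgsgs

k=2: add t[4]='s' → 's'
k=5: add t[1]='g' → 'sg'
k=8: add t[4]='s' → 'sgs'
k=11: add t[1]='g' → 'sgsg'
k=14: add t[4]='s' → 'sgsgs'
k=17: add t[1]='g' → 'sgsgsg'
k=20: add t[4]='s' → 'sgsgsgs'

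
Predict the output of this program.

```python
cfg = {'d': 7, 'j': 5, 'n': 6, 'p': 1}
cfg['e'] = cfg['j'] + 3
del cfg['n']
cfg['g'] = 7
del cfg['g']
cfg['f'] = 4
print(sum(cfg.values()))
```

cfg['e'] = cfg['j']+3 = 8 → {'d': 7, 'j': 5, 'n': 6, 'p': 1, 'e': 8}
del 'n' → {'d': 7, 'j': 5, 'p': 1, 'e': 8}
cfg['g'] = 7 → {'d': 7, 'j': 5, 'p': 1, 'e': 8, 'g': 7}
del 'g' → {'d': 7, 'j': 5, 'p': 1, 'e': 8}
cfg['f'] = 4 → {'d': 7, 'j': 5, 'p': 1, 'e': 8, 'f': 4}
sum of values = 25

25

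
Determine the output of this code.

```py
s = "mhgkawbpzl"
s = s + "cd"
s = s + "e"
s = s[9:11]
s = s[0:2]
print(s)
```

+ 'cd' → 'mhgkawbpzlcd'
+ 'e' → 'mhgkawbpzlcde'
slice [9:11] → 'lc'
slice [0:2] → 'lc'

lc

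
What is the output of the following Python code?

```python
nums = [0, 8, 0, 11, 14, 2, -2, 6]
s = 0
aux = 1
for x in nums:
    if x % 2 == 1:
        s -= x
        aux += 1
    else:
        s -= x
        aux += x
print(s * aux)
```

-1170

x=0: not odd, s = 0-0 = 0; aux=1
x=8: not odd, s = 0-8 = -8; aux=9
x=0: not odd, s = (-8)-0 = -8; aux=9
x=11: odd, s = (-8)-11 = -19; aux=10
x=14: not odd, s = (-19)-14 = -33; aux=24
x=2: not odd, s = (-33)-2 = -35; aux=26
x=-2: not odd, s = (-35)-(-2) = -33; aux=24
x=6: not odd, s = (-33)-6 = -39; aux=30
s*aux = (-39)*30 = -1170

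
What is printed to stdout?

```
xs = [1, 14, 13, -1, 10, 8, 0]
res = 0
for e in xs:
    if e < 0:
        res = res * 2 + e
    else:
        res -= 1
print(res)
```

e=1: not <0, res = 0-1 = -1
e=14: not <0, res = (-1)-1 = -2
e=13: not <0, res = (-2)-1 = -3
e=-1: <0, res = (-3)*2+(-1) = -7
e=10: not <0, res = (-7)-1 = -8
e=8: not <0, res = (-8)-1 = -9
e=0: not <0, res = (-9)-1 = -10

-10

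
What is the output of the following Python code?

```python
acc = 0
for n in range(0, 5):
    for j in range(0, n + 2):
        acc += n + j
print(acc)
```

85

n=0,j=0: acc = 0+0 = 0
n=0,j=1: acc = 0+1 = 1
n=1,j=0: acc = 1+1 = 2
n=1,j=1: acc = 2+2 = 4
n=1,j=2: acc = 4+3 = 7
n=2,j=0: acc = 7+2 = 9
n=2,j=1: acc = 9+3 = 12
n=2,j=2: acc = 12+4 = 16
n=2,j=3: acc = 16+5 = 21
n=3,j=0: acc = 21+3 = 24
n=3,j=1: acc = 24+4 = 28
n=3,j=2: acc = 28+5 = 33
n=3,j=3: acc = 33+6 = 39
n=3,j=4: acc = 39+7 = 46
n=4,j=0: acc = 46+4 = 50
n=4,j=1: acc = 50+5 = 55
n=4,j=2: acc = 55+6 = 61
n=4,j=3: acc = 61+7 = 68
n=4,j=4: acc = 68+8 = 76
n=4,j=5: acc = 76+9 = 85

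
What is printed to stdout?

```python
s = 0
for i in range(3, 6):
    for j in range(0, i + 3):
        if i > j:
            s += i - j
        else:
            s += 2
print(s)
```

49

i=3,j=0: 3>0, s = 0+3 = 3
i=3,j=1: 3>1, s = 3+2 = 5
i=3,j=2: 3>2, s = 5+1 = 6
i=3,j=3: not 3>3, s = 6+2 = 8
i=3,j=4: not 3>4, s = 8+2 = 10
i=3,j=5: not 3>5, s = 10+2 = 12
i=4,j=0: 4>0, s = 12+4 = 16
i=4,j=1: 4>1, s = 16+3 = 19
i=4,j=2: 4>2, s = 19+2 = 21
i=4,j=3: 4>3, s = 21+1 = 22
i=4,j=4: not 4>4, s = 22+2 = 24
i=4,j=5: not 4>5, s = 24+2 = 26
i=4,j=6: not 4>6, s = 26+2 = 28
i=5,j=0: 5>0, s = 28+5 = 33
i=5,j=1: 5>1, s = 33+4 = 37
i=5,j=2: 5>2, s = 37+3 = 40
i=5,j=3: 5>3, s = 40+2 = 42
i=5,j=4: 5>4, s = 42+1 = 43
i=5,j=5: not 5>5, s = 43+2 = 45
i=5,j=6: not 5>6, s = 45+2 = 47
i=5,j=7: not 5>7, s = 47+2 = 49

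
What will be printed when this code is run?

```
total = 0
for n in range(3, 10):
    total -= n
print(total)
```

n=3: total = 0-3 = -3
n=4: total = (-3)-4 = -7
n=5: total = (-7)-5 = -12
n=6: total = (-12)-6 = -18
n=7: total = (-18)-7 = -25
n=8: total = (-25)-8 = -33
n=9: total = (-33)-9 = -42

-42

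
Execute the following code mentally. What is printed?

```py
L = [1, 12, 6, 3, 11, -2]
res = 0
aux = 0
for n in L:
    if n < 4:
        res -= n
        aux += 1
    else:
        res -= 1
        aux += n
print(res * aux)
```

n=1: <4, res = 0-1 = -1; aux=1
n=12: not <4, res = (-1)-1 = -2; aux=13
n=6: not <4, res = (-2)-1 = -3; aux=19
n=3: <4, res = (-3)-3 = -6; aux=20
n=11: not <4, res = (-6)-1 = -7; aux=31
n=-2: <4, res = (-7)-(-2) = -5; aux=32
res*aux = (-5)*32 = -160

-160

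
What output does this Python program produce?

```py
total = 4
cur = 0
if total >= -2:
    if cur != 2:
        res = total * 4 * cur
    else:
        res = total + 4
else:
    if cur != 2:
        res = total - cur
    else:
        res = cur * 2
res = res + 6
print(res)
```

total=4, cur=0
total >= -2 is True; cur != 2 is True
→ res = total * 4 * cur = 0
res = 0+6 = 6

6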